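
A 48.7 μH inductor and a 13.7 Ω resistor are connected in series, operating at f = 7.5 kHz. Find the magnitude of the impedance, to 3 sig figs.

13.9 Ω

ω = 2πf = 47120 rad/s
X_L = ωL = 2.29 Ω
Z = 13.7 + j2.29 Ω
|Z| = √(13.7² + 2.29²) = 13.9 Ω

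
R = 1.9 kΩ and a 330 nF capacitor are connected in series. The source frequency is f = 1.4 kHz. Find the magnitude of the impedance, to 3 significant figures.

1930 Ω

ω = 2πf = 8796 rad/s
X_C = 1/(ωC) = 344 Ω
Z = 1900 − j344 Ω
|Z| = √(1900² + 344²) = 1930 Ω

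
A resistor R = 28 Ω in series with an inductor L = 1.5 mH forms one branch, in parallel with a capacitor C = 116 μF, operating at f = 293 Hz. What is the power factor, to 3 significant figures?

0.166

ω = 2πf = 1841 rad/s
X_L = ωL = 2.76 Ω
X_C = 1/(ωC) = 4.68 Ω
Branch 1 (R+jX_L): Z₁ = 28.0 + j2.76 Ω, |Z₁| = 28.1 Ω
Branch 2 (−jX_C): Z₂ = −j4.68 Ω
Parallel: Z = Z₁Z₂/(Z₁+Z₂), |Z| = 4.69 Ω, ∠Z = -80.4°
cos φ = cos(-80.4°) = 0.166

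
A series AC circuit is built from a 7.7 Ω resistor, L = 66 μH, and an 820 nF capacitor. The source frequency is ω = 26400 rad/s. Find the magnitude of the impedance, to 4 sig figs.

45.11 Ω

X_L = ωL = 1.742 Ω
X_C = 1/(ωC) = 46.19 Ω
Net reactance X = X_L − X_C = -44.45 Ω
Z = 7.700 − j44.45 Ω
|Z| = √(7.700² + 44.45²) = 45.11 Ω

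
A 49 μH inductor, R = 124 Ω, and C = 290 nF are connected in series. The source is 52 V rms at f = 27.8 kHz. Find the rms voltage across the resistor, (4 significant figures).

51.79 V

ω = 2πf = 174700 rad/s
X_L = ωL = 8.559 Ω
X_C = 1/(ωC) = 19.74 Ω
Net reactance X = X_L − X_C = -11.18 Ω
Z = 124.0 − j11.18 Ω
|Z| = √(124.0² + 11.18²) = 124.5 Ω
I = V/|Z| = 417.7 mA
V_R = I·|Z_R| = 0.4177 × 124.0 = 51.79 V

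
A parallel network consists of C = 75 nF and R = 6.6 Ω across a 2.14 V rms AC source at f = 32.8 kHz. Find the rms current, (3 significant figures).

ω = 2πf = 206100 rad/s
X_C = 1/(ωC) = 64.7 Ω
Parallel: admittances add. Y = 1/R + jωC
Y = (0.152 + j0.0155) S
|Y| = 0.152 S → |Z| = 1/|Y| = 6.57 Ω, ∠Z = −∠Y = -5.82°
I = V/|Z| = 2.14/6.57 = 326 mA

326 mA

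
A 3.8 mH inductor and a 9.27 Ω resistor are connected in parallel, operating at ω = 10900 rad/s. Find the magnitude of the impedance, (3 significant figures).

X_L = ωL = 41.4 Ω
Parallel: admittances add. Y = 1/R + 1/(jωL)
Y = (0.108 − j0.0241) S
|Y| = 0.111 S → |Z| = 1/|Y| = 9.05 Ω, ∠Z = −∠Y = 12.6°

9.05 Ω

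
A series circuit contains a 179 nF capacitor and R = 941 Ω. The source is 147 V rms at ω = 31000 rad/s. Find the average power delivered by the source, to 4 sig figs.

X_C = 1/(ωC) = 180.2 Ω
Z = 941.0 − j180.2 Ω
|Z| = √(941.0² + 180.2²) = 958.1 Ω
∠Z = arctan(-180.2/941.0) = -10.84°
I = V/|Z| = 153.4 mA
P = VI cos φ = 147 × 0.1534 × cos(-10.84°) = 22.15 W

22.15 W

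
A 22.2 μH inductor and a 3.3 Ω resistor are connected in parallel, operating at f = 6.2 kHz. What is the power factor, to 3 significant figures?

ω = 2πf = 38960 rad/s
X_L = ωL = 0.865 Ω
Parallel: admittances add. Y = 1/R + 1/(jωL)
Y = (0.303 − j1.16) S
|Y| = 1.20 S → |Z| = 1/|Y| = 0.837 Ω, ∠Z = −∠Y = 75.3°
cos φ = cos(75.3°) = 0.254

0.254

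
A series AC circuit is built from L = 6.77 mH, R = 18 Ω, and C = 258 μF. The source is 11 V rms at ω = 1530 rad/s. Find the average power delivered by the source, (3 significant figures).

X_L = ωL = 10.4 Ω
X_C = 1/(ωC) = 2.53 Ω
Net reactance X = X_L − X_C = 7.82 Ω
Z = 18.0 + j7.82 Ω
|Z| = √(18.0² + 7.82²) = 19.6 Ω
∠Z = arctan(7.82/18.0) = 23.5°
I = V/|Z| = 560 mA
P = VI cos φ = 11 × 0.560 × cos(23.5°) = 5.65 W

5.65 W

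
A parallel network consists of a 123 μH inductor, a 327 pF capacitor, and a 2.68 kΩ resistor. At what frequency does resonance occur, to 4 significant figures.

ω₀ = 1/√(LC) = 1/√(0.000123 × 3.27e-10) = 4.986e+06 rad/s
f₀ = ω₀/(2π) = 793.6 kHz

793.6 kHz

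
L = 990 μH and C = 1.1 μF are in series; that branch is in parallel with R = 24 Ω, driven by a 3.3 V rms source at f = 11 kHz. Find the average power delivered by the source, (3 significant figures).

454 mW

ω = 2πf = 69120 rad/s
X_L = ωL = 68.4 Ω
X_C = 1/(ωC) = 13.2 Ω
Branch 1: Z₁ = R = 24.0 Ω
Branch 2 (series LC): Z₂ = j(X_L − X_C) = j55.3 Ω
Parallel: Z = Z₁Z₂/(Z₁+Z₂), |Z| = 22.0 Ω, ∠Z = 23.5°
I = V/|Z| = 150 mA
P = VI cos φ = 3.3 × 0.150 × cos(23.5°) = 454 mW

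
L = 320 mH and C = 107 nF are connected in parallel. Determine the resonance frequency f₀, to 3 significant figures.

ω₀ = 1/√(LC) = 1/√(0.32 × 1.07e-07) = 5404 rad/s
f₀ = ω₀/(2π) = 860 Hz

860 Hz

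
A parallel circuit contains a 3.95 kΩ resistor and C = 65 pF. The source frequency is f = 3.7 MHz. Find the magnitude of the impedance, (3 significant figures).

ω = 2πf = 2.325e+07 rad/s
X_C = 1/(ωC) = 662 Ω
Parallel: admittances add. Y = 1/R + jωC
Y = (0.000253 + j0.00151) S
|Y| = 0.00153 S → |Z| = 1/|Y| = 653 Ω, ∠Z = −∠Y = -80.5°

653 Ω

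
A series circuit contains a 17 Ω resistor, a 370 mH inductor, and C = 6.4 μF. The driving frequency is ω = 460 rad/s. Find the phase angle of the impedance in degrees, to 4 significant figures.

-84.27°

X_L = ωL = 170.2 Ω
X_C = 1/(ωC) = 339.7 Ω
Net reactance X = X_L − X_C = -169.5 Ω
Z = 17.00 − j169.5 Ω
|Z| = √(17.00² + 169.5²) = 170.3 Ω
∠Z = arctan(-169.5/17.00) = -84.27°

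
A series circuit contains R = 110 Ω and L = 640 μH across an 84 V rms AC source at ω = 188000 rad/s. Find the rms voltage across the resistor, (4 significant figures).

56.68 V

X_L = ωL = 120.3 Ω
Z = 110.0 + j120.3 Ω
|Z| = √(110.0² + 120.3²) = 163.0 Ω
I = V/|Z| = 515.3 mA
V_R = I·|Z_R| = 0.5153 × 110.0 = 56.68 V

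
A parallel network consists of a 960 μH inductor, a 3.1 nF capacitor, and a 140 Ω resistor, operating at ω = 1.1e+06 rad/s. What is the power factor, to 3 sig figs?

X_L = ωL = 1060 Ω
X_C = 1/(ωC) = 293 Ω
Parallel: admittances add. Y = 1/R + 1/(jωL) + jωC
Y = (0.00714 + j0.00246) S
|Y| = 0.00756 S → |Z| = 1/|Y| = 132 Ω, ∠Z = −∠Y = -19.0°
cos φ = cos(-19.0°) = 0.945

0.945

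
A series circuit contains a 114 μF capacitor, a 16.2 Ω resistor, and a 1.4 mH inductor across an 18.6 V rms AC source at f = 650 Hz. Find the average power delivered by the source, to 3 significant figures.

20.4 W

ω = 2πf = 4084 rad/s
X_L = ωL = 5.72 Ω
X_C = 1/(ωC) = 2.15 Ω
Net reactance X = X_L − X_C = 3.57 Ω
Z = 16.2 + j3.57 Ω
|Z| = √(16.2² + 3.57²) = 16.6 Ω
∠Z = arctan(3.57/16.2) = 12.4°
I = V/|Z| = 1.12 A
P = VI cos φ = 18.6 × 1.12 × cos(12.4°) = 20.4 W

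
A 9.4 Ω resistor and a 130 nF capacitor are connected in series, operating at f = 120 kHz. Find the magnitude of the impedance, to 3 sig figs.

ω = 2πf = 754000 rad/s
X_C = 1/(ωC) = 10.2 Ω
Z = 9.40 − j10.2 Ω
|Z| = √(9.40² + 10.2²) = 13.9 Ω

13.9 Ω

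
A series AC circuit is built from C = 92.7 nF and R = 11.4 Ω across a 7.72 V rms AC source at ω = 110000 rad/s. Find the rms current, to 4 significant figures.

X_C = 1/(ωC) = 98.07 Ω
Z = 11.40 − j98.07 Ω
|Z| = √(11.40² + 98.07²) = 98.73 Ω
I = V/|Z| = 7.72/98.73 = 78.19 mA

78.19 mA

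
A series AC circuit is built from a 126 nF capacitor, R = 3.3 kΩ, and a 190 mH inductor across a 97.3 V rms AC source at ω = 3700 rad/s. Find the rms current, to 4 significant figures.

27.02 mA

X_L = ωL = 703.0 Ω
X_C = 1/(ωC) = 2145 Ω
Net reactance X = X_L − X_C = -1442 Ω
Z = 3300 − j1442 Ω
|Z| = √(3300² + 1442²) = 3601 Ω
I = V/|Z| = 97.3/3601 = 27.02 mA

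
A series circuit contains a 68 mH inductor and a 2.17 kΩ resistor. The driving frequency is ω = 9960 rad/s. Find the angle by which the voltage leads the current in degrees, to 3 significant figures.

17.3°

X_L = ωL = 677 Ω
Z = 2170 + j677 Ω
|Z| = √(2170² + 677²) = 2270 Ω
∠Z = arctan(677/2170) = 17.3°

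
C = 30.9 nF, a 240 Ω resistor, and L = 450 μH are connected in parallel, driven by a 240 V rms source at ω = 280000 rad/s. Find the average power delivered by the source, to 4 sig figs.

240.0 W

X_L = ωL = 126.0 Ω
X_C = 1/(ωC) = 115.6 Ω
Parallel: admittances add. Y = 1/R + 1/(jωL) + jωC
Y = (0.004167 + j0.0007155) S
|Y| = 0.004228 S → |Z| = 1/|Y| = 236.5 Ω, ∠Z = −∠Y = -9.744°
I = V/|Z| = 1.015 A
P = VI cos φ = 240 × 1.015 × cos(-9.744°) = 240.0 W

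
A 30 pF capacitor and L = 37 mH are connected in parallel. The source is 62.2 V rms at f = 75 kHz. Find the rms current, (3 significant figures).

2.69 mA

ω = 2πf = 471200 rad/s
X_L = ωL = 17400 Ω
X_C = 1/(ωC) = 70700 Ω
Parallel: admittances add. Y = 1/(jωL) + jωC
Y = (0 − j4.32e-05) S
|Y| = 4.32e-05 S → |Z| = 1/|Y| = 23100 Ω, ∠Z = −∠Y = 90.0°
I = V/|Z| = 62.2/23100 = 2.69 mA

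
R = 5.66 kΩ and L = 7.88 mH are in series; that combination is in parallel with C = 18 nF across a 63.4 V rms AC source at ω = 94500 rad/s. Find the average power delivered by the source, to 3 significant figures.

698 mW

X_L = ωL = 745 Ω
X_C = 1/(ωC) = 588 Ω
Branch 1 (R+jX_L): Z₁ = 5660 + j745 Ω, |Z₁| = 5710 Ω
Branch 2 (−jX_C): Z₂ = −j588 Ω
Parallel: Z = Z₁Z₂/(Z₁+Z₂), |Z| = 593 Ω, ∠Z = -84.1°
I = V/|Z| = 107 mA
P = VI cos φ = 63.4 × 0.107 × cos(-84.1°) = 698 mW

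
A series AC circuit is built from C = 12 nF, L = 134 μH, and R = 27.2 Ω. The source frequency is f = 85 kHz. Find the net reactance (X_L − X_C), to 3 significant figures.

-84.5 Ω

ω = 2πf = 534100 rad/s
X_L = ωL = 71.6 Ω
X_C = 1/(ωC) = 156 Ω
X = 71.6 − 156 = -84.5 Ω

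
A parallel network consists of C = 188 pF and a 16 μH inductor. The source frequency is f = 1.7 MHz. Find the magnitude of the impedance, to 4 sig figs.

ω = 2πf = 1.068e+07 rad/s
X_L = ωL = 170.9 Ω
X_C = 1/(ωC) = 498.0 Ω
Parallel: admittances add. Y = 1/(jωL) + jωC
Y = (0 − j0.003843) S
|Y| = 0.003843 S → |Z| = 1/|Y| = 260.2 Ω, ∠Z = −∠Y = 90.00°

260.2 Ω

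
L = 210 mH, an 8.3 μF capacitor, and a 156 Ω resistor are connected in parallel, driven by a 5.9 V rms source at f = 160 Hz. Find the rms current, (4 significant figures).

43.40 mA

ω = 2πf = 1005 rad/s
X_L = ωL = 211.1 Ω
X_C = 1/(ωC) = 119.8 Ω
Parallel: admittances add. Y = 1/R + 1/(jωL) + jωC
Y = (0.006410 + j0.003607) S
|Y| = 0.007356 S → |Z| = 1/|Y| = 136.0 Ω, ∠Z = −∠Y = -29.37°
I = V/|Z| = 5.9/136.0 = 43.40 mA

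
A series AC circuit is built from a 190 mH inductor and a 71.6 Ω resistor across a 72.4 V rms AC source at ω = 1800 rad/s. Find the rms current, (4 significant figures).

X_L = ωL = 342.0 Ω
Z = 71.60 + j342.0 Ω
|Z| = √(71.60² + 342.0²) = 349.4 Ω
I = V/|Z| = 72.4/349.4 = 207.2 mA

207.2 mA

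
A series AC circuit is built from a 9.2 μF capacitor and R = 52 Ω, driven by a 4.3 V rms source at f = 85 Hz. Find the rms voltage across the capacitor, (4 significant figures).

4.166 V

ω = 2πf = 534.1 rad/s
X_C = 1/(ωC) = 203.5 Ω
Z = 52.00 − j203.5 Ω
|Z| = √(52.00² + 203.5²) = 210.1 Ω
I = V/|Z| = 20.47 mA
V_C = I·|Z_C| = 0.02047 × 203.5 = 4.166 V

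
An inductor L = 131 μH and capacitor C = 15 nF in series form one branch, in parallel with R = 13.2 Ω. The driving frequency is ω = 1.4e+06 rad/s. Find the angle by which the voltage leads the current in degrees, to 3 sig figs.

5.55°

X_L = ωL = 183 Ω
X_C = 1/(ωC) = 47.6 Ω
Branch 1: Z₁ = R = 13.2 Ω
Branch 2 (series LC): Z₂ = j(X_L − X_C) = j136 Ω
Parallel: Z = Z₁Z₂/(Z₁+Z₂), |Z| = 13.1 Ω, ∠Z = 5.55°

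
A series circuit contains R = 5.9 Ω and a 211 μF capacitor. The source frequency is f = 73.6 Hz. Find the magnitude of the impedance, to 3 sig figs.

ω = 2πf = 462.4 rad/s
X_C = 1/(ωC) = 10.2 Ω
Z = 5.90 − j10.2 Ω
|Z| = √(5.90² + 10.2²) = 11.8 Ω

11.8 Ω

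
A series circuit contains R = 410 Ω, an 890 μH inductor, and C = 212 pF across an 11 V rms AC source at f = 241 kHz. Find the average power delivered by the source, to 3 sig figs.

15.1 mW

ω = 2πf = 1.514e+06 rad/s
X_L = ωL = 1350 Ω
X_C = 1/(ωC) = 3120 Ω
Net reactance X = X_L − X_C = -1770 Ω
Z = 410 − j1770 Ω
|Z| = √(410² + 1770²) = 1810 Ω
∠Z = arctan(-1770/410) = -76.9°
I = V/|Z| = 6.06 mA
P = VI cos φ = 11 × 0.00606 × cos(-76.9°) = 15.1 mW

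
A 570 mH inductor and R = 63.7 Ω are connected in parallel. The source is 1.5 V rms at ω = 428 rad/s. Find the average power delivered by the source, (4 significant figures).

35.32 mW

X_L = ωL = 244.0 Ω
Parallel: admittances add. Y = 1/R + 1/(jωL)
Y = (0.01570 − j0.004099) S
|Y| = 0.01622 S → |Z| = 1/|Y| = 61.63 Ω, ∠Z = −∠Y = 14.63°
I = V/|Z| = 24.34 mA
P = VI cos φ = 1.5 × 0.02434 × cos(14.63°) = 35.32 mW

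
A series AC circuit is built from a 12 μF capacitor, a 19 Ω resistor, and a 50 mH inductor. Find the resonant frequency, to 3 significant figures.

ω₀ = 1/√(LC) = 1/√(0.05 × 1.2e-05) = 1291 rad/s
f₀ = ω₀/(2π) = 205 Hz

205 Hz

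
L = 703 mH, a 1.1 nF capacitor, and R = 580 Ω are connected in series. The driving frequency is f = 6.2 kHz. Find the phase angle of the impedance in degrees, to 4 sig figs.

ω = 2πf = 38960 rad/s
X_L = ωL = 27390 Ω
X_C = 1/(ωC) = 23340 Ω
Net reactance X = X_L − X_C = 4049 Ω
Z = 580.0 + j4049 Ω
|Z| = √(580.0² + 4049²) = 4091 Ω
∠Z = arctan(4049/580.0) = 81.85°

81.85°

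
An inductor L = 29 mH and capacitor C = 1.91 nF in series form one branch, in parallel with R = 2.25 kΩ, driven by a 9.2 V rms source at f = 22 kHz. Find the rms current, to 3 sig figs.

41.8 mA

ω = 2πf = 138200 rad/s
X_L = ωL = 4010 Ω
X_C = 1/(ωC) = 3790 Ω
Branch 1: Z₁ = R = 2250 Ω
Branch 2 (series LC): Z₂ = j(X_L − X_C) = j221 Ω
Parallel: Z = Z₁Z₂/(Z₁+Z₂), |Z| = 220 Ω, ∠Z = 84.4°
I = V/|Z| = 9.2/220 = 41.8 mA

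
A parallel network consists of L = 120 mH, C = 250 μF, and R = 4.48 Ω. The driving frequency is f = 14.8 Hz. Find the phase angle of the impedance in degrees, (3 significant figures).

16.6°

ω = 2πf = 92.99 rad/s
X_L = ωL = 11.2 Ω
X_C = 1/(ωC) = 43.0 Ω
Parallel: admittances add. Y = 1/R + 1/(jωL) + jωC
Y = (0.223 − j0.0664) S
|Y| = 0.233 S → |Z| = 1/|Y| = 4.29 Ω, ∠Z = −∠Y = 16.6°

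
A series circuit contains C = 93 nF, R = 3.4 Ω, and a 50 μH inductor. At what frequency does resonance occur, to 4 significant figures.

73.81 kHz

ω₀ = 1/√(LC) = 1/√(5e-05 × 9.3e-08) = 463700 rad/s
f₀ = ω₀/(2π) = 73.81 kHz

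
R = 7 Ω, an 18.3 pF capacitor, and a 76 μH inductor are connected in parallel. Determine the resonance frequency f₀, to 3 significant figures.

4.27 MHz

ω₀ = 1/√(LC) = 1/√(7.6e-05 × 1.83e-11) = 2.681e+07 rad/s
f₀ = ω₀/(2π) = 4.27 MHz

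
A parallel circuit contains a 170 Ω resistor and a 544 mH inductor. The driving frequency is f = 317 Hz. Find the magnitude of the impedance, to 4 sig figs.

ω = 2πf = 1992 rad/s
X_L = ωL = 1084 Ω
Parallel: admittances add. Y = 1/R + 1/(jωL)
Y = (0.005882 − j0.0009229) S
|Y| = 0.005954 S → |Z| = 1/|Y| = 167.9 Ω, ∠Z = −∠Y = 8.917°

167.9 Ω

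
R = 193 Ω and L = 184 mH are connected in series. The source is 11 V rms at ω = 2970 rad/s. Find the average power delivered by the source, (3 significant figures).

69.5 mW

X_L = ωL = 546 Ω
Z = 193 + j546 Ω
|Z| = √(193² + 546²) = 580 Ω
∠Z = arctan(546/193) = 70.5°
I = V/|Z| = 19.0 mA
P = VI cos φ = 11 × 0.0190 × cos(70.5°) = 69.5 mW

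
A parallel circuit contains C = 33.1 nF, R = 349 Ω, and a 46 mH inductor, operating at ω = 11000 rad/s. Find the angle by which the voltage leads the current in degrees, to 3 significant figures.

29.4°

X_L = ωL = 506 Ω
X_C = 1/(ωC) = 2750 Ω
Parallel: admittances add. Y = 1/R + 1/(jωL) + jωC
Y = (0.00287 − j0.00161) S
|Y| = 0.00329 S → |Z| = 1/|Y| = 304 Ω, ∠Z = −∠Y = 29.4°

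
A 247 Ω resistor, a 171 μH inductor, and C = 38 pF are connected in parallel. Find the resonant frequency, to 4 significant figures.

ω₀ = 1/√(LC) = 1/√(0.000171 × 3.8e-11) = 1.241e+07 rad/s
f₀ = ω₀/(2π) = 1.974 MHz

1.974 MHz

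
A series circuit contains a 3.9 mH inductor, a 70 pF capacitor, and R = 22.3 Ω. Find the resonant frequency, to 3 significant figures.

ω₀ = 1/√(LC) = 1/√(0.0039 × 7e-11) = 1.914e+06 rad/s
f₀ = ω₀/(2π) = 305 kHz

305 kHz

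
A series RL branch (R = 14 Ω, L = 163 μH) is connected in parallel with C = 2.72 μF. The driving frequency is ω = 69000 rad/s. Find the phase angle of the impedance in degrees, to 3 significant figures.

X_L = ωL = 11.2 Ω
X_C = 1/(ωC) = 5.33 Ω
Branch 1 (R+jX_L): Z₁ = 14.0 + j11.2 Ω, |Z₁| = 18.0 Ω
Branch 2 (−jX_C): Z₂ = −j5.33 Ω
Parallel: Z = Z₁Z₂/(Z₁+Z₂), |Z| = 6.30 Ω, ∠Z = -74.1°

-74.1°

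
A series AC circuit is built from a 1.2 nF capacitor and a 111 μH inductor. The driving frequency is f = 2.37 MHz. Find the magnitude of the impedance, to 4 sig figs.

1597 Ω

ω = 2πf = 1.489e+07 rad/s
X_L = ωL = 1653 Ω
X_C = 1/(ωC) = 55.96 Ω
Net reactance X = X_L − X_C = 1597 Ω
Z = j1597 Ω
|Z| = √(0² + 1597²) = 1597 Ω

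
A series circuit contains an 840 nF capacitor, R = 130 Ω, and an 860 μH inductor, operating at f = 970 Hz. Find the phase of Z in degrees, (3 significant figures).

ω = 2πf = 6095 rad/s
X_L = ωL = 5.24 Ω
X_C = 1/(ωC) = 195 Ω
Net reactance X = X_L − X_C = -190 Ω
Z = 130 − j190 Ω
|Z| = √(130² + 190²) = 230 Ω
∠Z = arctan(-190/130) = -55.6°

-55.6°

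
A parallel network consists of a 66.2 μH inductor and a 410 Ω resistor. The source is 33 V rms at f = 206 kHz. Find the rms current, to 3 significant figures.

393 mA

ω = 2πf = 1.294e+06 rad/s
X_L = ωL = 85.7 Ω
Parallel: admittances add. Y = 1/R + 1/(jωL)
Y = (0.00244 − j0.0117) S
|Y| = 0.0119 S → |Z| = 1/|Y| = 83.9 Ω, ∠Z = −∠Y = 78.2°
I = V/|Z| = 33/83.9 = 393 mA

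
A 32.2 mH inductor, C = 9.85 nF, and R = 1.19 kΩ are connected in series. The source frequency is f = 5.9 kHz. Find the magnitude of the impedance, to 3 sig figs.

1950 Ω

ω = 2πf = 37070 rad/s
X_L = ωL = 1190 Ω
X_C = 1/(ωC) = 2740 Ω
Net reactance X = X_L − X_C = -1540 Ω
Z = 1190 − j1540 Ω
|Z| = √(1190² + 1540²) = 1950 Ω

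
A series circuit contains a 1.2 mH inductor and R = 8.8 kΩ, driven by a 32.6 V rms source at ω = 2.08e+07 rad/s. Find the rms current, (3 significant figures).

1.23 mA

X_L = ωL = 25000 Ω
Z = 8800 + j25000 Ω
|Z| = √(8800² + 25000²) = 26500 Ω
I = V/|Z| = 32.6/26500 = 1.23 mA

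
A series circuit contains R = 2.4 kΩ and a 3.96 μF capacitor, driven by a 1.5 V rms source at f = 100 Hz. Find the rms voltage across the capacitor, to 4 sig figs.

0.2477 V

ω = 2πf = 628.3 rad/s
X_C = 1/(ωC) = 401.9 Ω
Z = 2400 − j401.9 Ω
|Z| = √(2400² + 401.9²) = 2433 Ω
I = V/|Z| = 616.4 μA
V_C = I·|Z_C| = 0.0006164 × 401.9 = 0.2477 V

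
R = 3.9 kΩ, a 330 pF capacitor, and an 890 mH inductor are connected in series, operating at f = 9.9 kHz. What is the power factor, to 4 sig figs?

ω = 2πf = 62200 rad/s
X_L = ωL = 55360 Ω
X_C = 1/(ωC) = 48720 Ω
Net reactance X = X_L − X_C = 6645 Ω
Z = 3900 + j6645 Ω
|Z| = √(3900² + 6645²) = 7705 Ω
∠Z = arctan(6645/3900) = 59.59°
cos φ = cos(59.59°) = 0.5062

0.5062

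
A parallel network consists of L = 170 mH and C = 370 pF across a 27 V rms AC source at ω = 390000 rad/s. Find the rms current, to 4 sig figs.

3.489 mA

X_L = ωL = 66300 Ω
X_C = 1/(ωC) = 6930 Ω
Parallel: admittances add. Y = 1/(jωL) + jωC
Y = (0 + j0.0001292) S
|Y| = 0.0001292 S → |Z| = 1/|Y| = 7739 Ω, ∠Z = −∠Y = -90.00°
I = V/|Z| = 27/7739 = 3.489 mA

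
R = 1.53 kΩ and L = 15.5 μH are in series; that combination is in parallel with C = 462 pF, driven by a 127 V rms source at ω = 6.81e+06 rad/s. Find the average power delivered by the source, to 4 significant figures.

10.49 W

X_L = ωL = 105.6 Ω
X_C = 1/(ωC) = 317.8 Ω
Branch 1 (R+jX_L): Z₁ = 1530 + j105.6 Ω, |Z₁| = 1534 Ω
Branch 2 (−jX_C): Z₂ = −j317.8 Ω
Parallel: Z = Z₁Z₂/(Z₁+Z₂), |Z| = 315.6 Ω, ∠Z = -78.15°
I = V/|Z| = 402.4 mA
P = VI cos φ = 127 × 0.4024 × cos(-78.15°) = 10.49 W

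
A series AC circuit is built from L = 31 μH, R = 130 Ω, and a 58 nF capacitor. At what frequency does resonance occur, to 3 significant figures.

119 kHz

ω₀ = 1/√(LC) = 1/√(3.1e-05 × 5.8e-08) = 745800 rad/s
f₀ = ω₀/(2π) = 119 kHz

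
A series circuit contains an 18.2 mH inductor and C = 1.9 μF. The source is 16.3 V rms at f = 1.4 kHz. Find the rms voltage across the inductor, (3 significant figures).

26.0 V

ω = 2πf = 8796 rad/s
X_L = ωL = 160 Ω
X_C = 1/(ωC) = 59.8 Ω
Net reactance X = X_L − X_C = 100 Ω
Z = j100 Ω
|Z| = √(0² + 100²) = 100 Ω
I = V/|Z| = 163 mA
V_L = I·|Z_L| = 0.163 × 160 = 26.0 V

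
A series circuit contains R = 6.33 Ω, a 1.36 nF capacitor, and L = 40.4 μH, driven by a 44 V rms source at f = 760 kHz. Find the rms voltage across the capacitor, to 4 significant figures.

171.7 V

ω = 2πf = 4.775e+06 rad/s
X_L = ωL = 192.9 Ω
X_C = 1/(ωC) = 154.0 Ω
Net reactance X = X_L − X_C = 38.94 Ω
Z = 6.330 + j38.94 Ω
|Z| = √(6.330² + 38.94²) = 39.45 Ω
I = V/|Z| = 1.115 A
V_C = I·|Z_C| = 1.115 × 154.0 = 171.7 V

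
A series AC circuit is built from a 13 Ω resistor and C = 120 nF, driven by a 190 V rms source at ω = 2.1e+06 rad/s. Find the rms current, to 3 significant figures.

X_C = 1/(ωC) = 3.97 Ω
Z = 13.0 − j3.97 Ω
|Z| = √(13.0² + 3.97²) = 13.6 Ω
I = V/|Z| = 190/13.6 = 14.0 A

14.0 A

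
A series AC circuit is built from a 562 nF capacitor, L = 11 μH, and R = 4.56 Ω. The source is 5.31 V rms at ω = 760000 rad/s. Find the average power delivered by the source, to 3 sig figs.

X_L = ωL = 8.36 Ω
X_C = 1/(ωC) = 2.34 Ω
Net reactance X = X_L − X_C = 6.02 Ω
Z = 4.56 + j6.02 Ω
|Z| = √(4.56² + 6.02²) = 7.55 Ω
∠Z = arctan(6.02/4.56) = 52.9°
I = V/|Z| = 703 mA
P = VI cos φ = 5.31 × 0.703 × cos(52.9°) = 2.25 W

2.25 W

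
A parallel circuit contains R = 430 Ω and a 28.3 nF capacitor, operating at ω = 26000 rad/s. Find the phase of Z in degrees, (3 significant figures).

X_C = 1/(ωC) = 1360 Ω
Parallel: admittances add. Y = 1/R + jωC
Y = (0.00233 + j0.000736) S
|Y| = 0.00244 S → |Z| = 1/|Y| = 410 Ω, ∠Z = −∠Y = -17.6°

-17.6°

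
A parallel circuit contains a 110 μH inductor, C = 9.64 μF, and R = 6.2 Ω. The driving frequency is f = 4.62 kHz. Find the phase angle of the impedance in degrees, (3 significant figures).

ω = 2πf = 29030 rad/s
X_L = ωL = 3.19 Ω
X_C = 1/(ωC) = 3.57 Ω
Parallel: admittances add. Y = 1/R + 1/(jωL) + jωC
Y = (0.161 − j0.0333) S
|Y| = 0.165 S → |Z| = 1/|Y| = 6.07 Ω, ∠Z = −∠Y = 11.7°

11.7°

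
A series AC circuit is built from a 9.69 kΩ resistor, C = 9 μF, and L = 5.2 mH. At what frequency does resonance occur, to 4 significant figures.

ω₀ = 1/√(LC) = 1/√(0.0052 × 9e-06) = 4623 rad/s
f₀ = ω₀/(2π) = 735.7 Hz

735.7 Hz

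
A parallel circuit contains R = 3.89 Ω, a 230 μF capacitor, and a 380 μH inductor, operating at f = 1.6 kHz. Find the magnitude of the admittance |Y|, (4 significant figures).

ω = 2πf = 10050 rad/s
X_L = ωL = 3.820 Ω
X_C = 1/(ωC) = 0.4325 Ω
Parallel: admittances add. Y = 1/R + 1/(jωL) + jωC
Y = (0.2571 + j2.050) S
|Y| = 2.066 S → |Z| = 1/|Y| = 0.4839 Ω, ∠Z = −∠Y = -82.85°

2.066 S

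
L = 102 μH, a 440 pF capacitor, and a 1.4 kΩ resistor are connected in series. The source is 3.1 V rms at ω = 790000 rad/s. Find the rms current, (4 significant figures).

X_L = ωL = 80.58 Ω
X_C = 1/(ωC) = 2877 Ω
Net reactance X = X_L − X_C = -2796 Ω
Z = 1400 − j2796 Ω
|Z| = √(1400² + 2796²) = 3127 Ω
I = V/|Z| = 3.1/3127 = 991.3 μA

991.3 μA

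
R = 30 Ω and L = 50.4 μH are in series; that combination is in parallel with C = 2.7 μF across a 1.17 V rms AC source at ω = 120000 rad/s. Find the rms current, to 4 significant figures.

373.4 mA

X_L = ωL = 6.048 Ω
X_C = 1/(ωC) = 3.086 Ω
Branch 1 (R+jX_L): Z₁ = 30.00 + j6.048 Ω, |Z₁| = 30.60 Ω
Branch 2 (−jX_C): Z₂ = −j3.086 Ω
Parallel: Z = Z₁Z₂/(Z₁+Z₂), |Z| = 3.133 Ω, ∠Z = -84.24°
I = V/|Z| = 1.17/3.133 = 373.4 mA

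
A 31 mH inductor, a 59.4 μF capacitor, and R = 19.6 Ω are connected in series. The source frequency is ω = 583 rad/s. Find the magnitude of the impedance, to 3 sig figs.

22.4 Ω

X_L = ωL = 18.1 Ω
X_C = 1/(ωC) = 28.9 Ω
Net reactance X = X_L − X_C = -10.8 Ω
Z = 19.6 − j10.8 Ω
|Z| = √(19.6² + 10.8²) = 22.4 Ω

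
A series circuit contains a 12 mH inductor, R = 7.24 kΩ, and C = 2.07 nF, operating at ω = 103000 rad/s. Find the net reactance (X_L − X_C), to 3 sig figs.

X_L = ωL = 1240 Ω
X_C = 1/(ωC) = 4690 Ω
X = 1240 − 4690 = -3450 Ω

-3450 Ω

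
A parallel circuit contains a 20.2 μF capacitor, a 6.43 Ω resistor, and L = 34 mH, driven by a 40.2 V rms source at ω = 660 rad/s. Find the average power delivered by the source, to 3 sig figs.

251 W

X_L = ωL = 22.4 Ω
X_C = 1/(ωC) = 75.0 Ω
Parallel: admittances add. Y = 1/R + 1/(jωL) + jωC
Y = (0.156 − j0.0312) S
|Y| = 0.159 S → |Z| = 1/|Y| = 6.30 Ω, ∠Z = −∠Y = 11.4°
I = V/|Z| = 6.38 A
P = VI cos φ = 40.2 × 6.38 × cos(11.4°) = 251 W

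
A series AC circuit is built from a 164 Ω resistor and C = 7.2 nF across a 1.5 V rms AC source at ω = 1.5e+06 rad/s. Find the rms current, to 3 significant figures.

7.96 mA

X_C = 1/(ωC) = 92.6 Ω
Z = 164 − j92.6 Ω
|Z| = √(164² + 92.6²) = 188 Ω
I = V/|Z| = 1.5/188 = 7.96 mA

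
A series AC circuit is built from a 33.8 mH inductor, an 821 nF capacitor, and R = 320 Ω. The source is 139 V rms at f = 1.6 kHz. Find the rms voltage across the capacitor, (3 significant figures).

ω = 2πf = 10050 rad/s
X_L = ωL = 340 Ω
X_C = 1/(ωC) = 121 Ω
Net reactance X = X_L − X_C = 219 Ω
Z = 320 + j219 Ω
|Z| = √(320² + 219²) = 388 Ω
I = V/|Z| = 359 mA
V_C = I·|Z_C| = 0.359 × 121 = 43.5 V

43.5 V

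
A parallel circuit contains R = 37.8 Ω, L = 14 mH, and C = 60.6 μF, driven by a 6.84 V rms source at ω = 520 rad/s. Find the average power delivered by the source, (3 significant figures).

X_L = ωL = 7.28 Ω
X_C = 1/(ωC) = 31.7 Ω
Parallel: admittances add. Y = 1/R + 1/(jωL) + jωC
Y = (0.0265 − j0.106) S
|Y| = 0.109 S → |Z| = 1/|Y| = 9.17 Ω, ∠Z = −∠Y = 76.0°
I = V/|Z| = 746 mA
P = VI cos φ = 6.84 × 0.746 × cos(76.0°) = 1.24 W

1.24 W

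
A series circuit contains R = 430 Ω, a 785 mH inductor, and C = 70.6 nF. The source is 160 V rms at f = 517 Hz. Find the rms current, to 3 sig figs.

86.0 mA

ω = 2πf = 3248 rad/s
X_L = ωL = 2550 Ω
X_C = 1/(ωC) = 4360 Ω
Net reactance X = X_L − X_C = -1810 Ω
Z = 430 − j1810 Ω
|Z| = √(430² + 1810²) = 1860 Ω
I = V/|Z| = 160/1860 = 86.0 mA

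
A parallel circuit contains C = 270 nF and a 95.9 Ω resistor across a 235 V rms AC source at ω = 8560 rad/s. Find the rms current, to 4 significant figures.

X_C = 1/(ωC) = 432.7 Ω
Parallel: admittances add. Y = 1/R + jωC
Y = (0.01043 + j0.002311) S
|Y| = 0.01068 S → |Z| = 1/|Y| = 93.63 Ω, ∠Z = −∠Y = -12.50°
I = V/|Z| = 235/93.63 = 2.510 A

2.510 A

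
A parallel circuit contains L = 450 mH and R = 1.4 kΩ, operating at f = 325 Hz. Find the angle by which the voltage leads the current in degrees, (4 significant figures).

56.72°

ω = 2πf = 2042 rad/s
X_L = ωL = 918.9 Ω
Parallel: admittances add. Y = 1/R + 1/(jωL)
Y = (0.0007143 − j0.001088) S
|Y| = 0.001302 S → |Z| = 1/|Y| = 768.2 Ω, ∠Z = −∠Y = 56.72°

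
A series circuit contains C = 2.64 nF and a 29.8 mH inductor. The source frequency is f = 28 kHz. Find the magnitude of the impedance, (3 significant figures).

3090 Ω

ω = 2πf = 175900 rad/s
X_L = ωL = 5240 Ω
X_C = 1/(ωC) = 2150 Ω
Net reactance X = X_L − X_C = 3090 Ω
Z = j3090 Ω
|Z| = √(0² + 3090²) = 3090 Ω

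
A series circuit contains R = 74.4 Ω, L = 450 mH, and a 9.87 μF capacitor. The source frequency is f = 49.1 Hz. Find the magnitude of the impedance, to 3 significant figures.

204 Ω

ω = 2πf = 308.5 rad/s
X_L = ωL = 139 Ω
X_C = 1/(ωC) = 328 Ω
Net reactance X = X_L − X_C = -190 Ω
Z = 74.4 − j190 Ω
|Z| = √(74.4² + 190²) = 204 Ω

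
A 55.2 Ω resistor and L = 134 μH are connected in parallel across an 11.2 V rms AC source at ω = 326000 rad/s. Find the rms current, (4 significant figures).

X_L = ωL = 43.68 Ω
Parallel: admittances add. Y = 1/R + 1/(jωL)
Y = (0.01812 − j0.02289) S
|Y| = 0.02919 S → |Z| = 1/|Y| = 34.26 Ω, ∠Z = −∠Y = 51.64°
I = V/|Z| = 11.2/34.26 = 327.0 mA

327.0 mA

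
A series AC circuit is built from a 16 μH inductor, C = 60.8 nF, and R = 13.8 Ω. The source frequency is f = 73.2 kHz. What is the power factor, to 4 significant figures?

0.4370

ω = 2πf = 459900 rad/s
X_L = ωL = 7.359 Ω
X_C = 1/(ωC) = 35.76 Ω
Net reactance X = X_L − X_C = -28.40 Ω
Z = 13.80 − j28.40 Ω
|Z| = √(13.80² + 28.40²) = 31.58 Ω
∠Z = arctan(-28.40/13.80) = -64.09°
cos φ = cos(-64.09°) = 0.4370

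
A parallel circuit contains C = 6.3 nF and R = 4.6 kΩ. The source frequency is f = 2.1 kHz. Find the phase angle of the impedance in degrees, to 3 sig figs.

ω = 2πf = 13190 rad/s
X_C = 1/(ωC) = 12000 Ω
Parallel: admittances add. Y = 1/R + jωC
Y = (0.000217 + j8.31e-05) S
|Y| = 0.000233 S → |Z| = 1/|Y| = 4300 Ω, ∠Z = −∠Y = -20.9°

-20.9°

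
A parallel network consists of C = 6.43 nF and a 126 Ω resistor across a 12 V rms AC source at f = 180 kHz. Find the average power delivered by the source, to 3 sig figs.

ω = 2πf = 1.131e+06 rad/s
X_C = 1/(ωC) = 138 Ω
Parallel: admittances add. Y = 1/R + jωC
Y = (0.00794 + j0.00727) S
|Y| = 0.0108 S → |Z| = 1/|Y| = 92.9 Ω, ∠Z = −∠Y = -42.5°
I = V/|Z| = 129 mA
P = VI cos φ = 12 × 0.129 × cos(-42.5°) = 1.14 W

1.14 W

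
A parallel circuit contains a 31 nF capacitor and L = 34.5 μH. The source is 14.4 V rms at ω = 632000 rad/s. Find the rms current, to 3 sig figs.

378 mA

X_L = ωL = 21.8 Ω
X_C = 1/(ωC) = 51.0 Ω
Parallel: admittances add. Y = 1/(jωL) + jωC
Y = (0 − j0.0263) S
|Y| = 0.0263 S → |Z| = 1/|Y| = 38.1 Ω, ∠Z = −∠Y = 90.0°
I = V/|Z| = 14.4/38.1 = 378 mA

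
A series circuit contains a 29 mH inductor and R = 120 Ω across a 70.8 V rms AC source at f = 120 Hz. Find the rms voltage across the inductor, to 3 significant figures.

ω = 2πf = 754.0 rad/s
X_L = ωL = 21.9 Ω
Z = 120 + j21.9 Ω
|Z| = √(120² + 21.9²) = 122 Ω
I = V/|Z| = 580 mA
V_L = I·|Z_L| = 0.580 × 21.9 = 12.7 V

12.7 V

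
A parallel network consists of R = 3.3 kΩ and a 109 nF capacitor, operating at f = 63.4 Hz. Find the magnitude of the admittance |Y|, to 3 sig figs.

306 μS

ω = 2πf = 398.4 rad/s
X_C = 1/(ωC) = 23000 Ω
Parallel: admittances add. Y = 1/R + jωC
Y = (0.000303 + j4.34e-05) S
|Y| = 0.000306 S → |Z| = 1/|Y| = 3270 Ω, ∠Z = −∠Y = -8.15°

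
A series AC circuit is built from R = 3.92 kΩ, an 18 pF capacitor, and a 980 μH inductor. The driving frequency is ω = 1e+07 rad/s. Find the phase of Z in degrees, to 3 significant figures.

47.3°

X_L = ωL = 9800 Ω
X_C = 1/(ωC) = 5560 Ω
Net reactance X = X_L − X_C = 4240 Ω
Z = 3920 + j4240 Ω
|Z| = √(3920² + 4240²) = 5780 Ω
∠Z = arctan(4240/3920) = 47.3°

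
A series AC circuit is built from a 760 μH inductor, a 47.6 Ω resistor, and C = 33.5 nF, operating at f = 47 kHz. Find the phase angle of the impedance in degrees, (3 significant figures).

68.9°

ω = 2πf = 295300 rad/s
X_L = ωL = 224 Ω
X_C = 1/(ωC) = 101 Ω
Net reactance X = X_L − X_C = 123 Ω
Z = 47.6 + j123 Ω
|Z| = √(47.6² + 123²) = 132 Ω
∠Z = arctan(123/47.6) = 68.9°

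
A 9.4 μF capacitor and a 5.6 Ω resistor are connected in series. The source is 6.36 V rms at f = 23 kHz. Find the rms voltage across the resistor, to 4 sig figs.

ω = 2πf = 144500 rad/s
X_C = 1/(ωC) = 0.7361 Ω
Z = 5.600 − j0.7361 Ω
|Z| = √(5.600² + 0.7361²) = 5.648 Ω
I = V/|Z| = 1.126 A
V_R = I·|Z_R| = 1.126 × 5.600 = 6.306 V

6.306 V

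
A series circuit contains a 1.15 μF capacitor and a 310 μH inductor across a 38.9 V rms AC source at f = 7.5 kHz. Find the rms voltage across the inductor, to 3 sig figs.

ω = 2πf = 47120 rad/s
X_L = ωL = 14.6 Ω
X_C = 1/(ωC) = 18.5 Ω
Net reactance X = X_L − X_C = -3.84 Ω
Z = − j3.84 Ω
|Z| = √(0² + 3.84²) = 3.84 Ω
I = V/|Z| = 10.1 A
V_L = I·|Z_L| = 10.1 × 14.6 = 148 V

148 V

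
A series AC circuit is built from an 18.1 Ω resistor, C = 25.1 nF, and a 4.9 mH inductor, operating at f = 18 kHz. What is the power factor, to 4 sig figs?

ω = 2πf = 113100 rad/s
X_L = ωL = 554.2 Ω
X_C = 1/(ωC) = 352.3 Ω
Net reactance X = X_L − X_C = 201.9 Ω
Z = 18.10 + j201.9 Ω
|Z| = √(18.10² + 201.9²) = 202.7 Ω
∠Z = arctan(201.9/18.10) = 84.88°
cos φ = cos(84.88°) = 0.08929

0.08929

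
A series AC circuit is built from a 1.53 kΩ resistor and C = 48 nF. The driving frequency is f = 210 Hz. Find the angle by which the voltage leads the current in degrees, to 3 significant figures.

-84.5°

ω = 2πf = 1319 rad/s
X_C = 1/(ωC) = 15800 Ω
Z = 1530 − j15800 Ω
|Z| = √(1530² + 15800²) = 15900 Ω
∠Z = arctan(-15800/1530) = -84.5°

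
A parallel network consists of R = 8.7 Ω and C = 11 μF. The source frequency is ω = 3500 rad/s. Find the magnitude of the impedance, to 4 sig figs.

X_C = 1/(ωC) = 25.97 Ω
Parallel: admittances add. Y = 1/R + jωC
Y = (0.1149 + j0.03850) S
|Y| = 0.1212 S → |Z| = 1/|Y| = 8.250 Ω, ∠Z = −∠Y = -18.52°

8.250 Ω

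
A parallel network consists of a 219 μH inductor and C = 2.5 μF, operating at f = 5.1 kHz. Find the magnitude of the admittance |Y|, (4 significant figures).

62.39 mS

ω = 2πf = 32040 rad/s
X_L = ωL = 7.018 Ω
X_C = 1/(ωC) = 12.48 Ω
Parallel: admittances add. Y = 1/(jωL) + jωC
Y = (0 − j0.06239) S
|Y| = 0.06239 S → |Z| = 1/|Y| = 16.03 Ω, ∠Z = −∠Y = 90.00°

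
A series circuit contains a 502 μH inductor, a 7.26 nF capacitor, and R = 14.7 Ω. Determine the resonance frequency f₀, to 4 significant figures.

83.37 kHz

ω₀ = 1/√(LC) = 1/√(0.000502 × 7.26e-09) = 523800 rad/s
f₀ = ω₀/(2π) = 83.37 kHz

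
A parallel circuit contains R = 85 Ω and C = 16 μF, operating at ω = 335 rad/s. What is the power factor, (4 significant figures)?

0.9100

X_C = 1/(ωC) = 186.6 Ω
Parallel: admittances add. Y = 1/R + jωC
Y = (0.01176 + j0.005360) S
|Y| = 0.01293 S → |Z| = 1/|Y| = 77.35 Ω, ∠Z = −∠Y = -24.49°
cos φ = cos(-24.49°) = 0.9100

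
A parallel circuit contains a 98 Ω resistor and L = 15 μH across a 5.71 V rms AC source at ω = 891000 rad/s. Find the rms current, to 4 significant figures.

X_L = ωL = 13.37 Ω
Parallel: admittances add. Y = 1/R + 1/(jωL)
Y = (0.01020 − j0.07482) S
|Y| = 0.07551 S → |Z| = 1/|Y| = 13.24 Ω, ∠Z = −∠Y = 82.23°
I = V/|Z| = 5.71/13.24 = 431.2 mA

431.2 mA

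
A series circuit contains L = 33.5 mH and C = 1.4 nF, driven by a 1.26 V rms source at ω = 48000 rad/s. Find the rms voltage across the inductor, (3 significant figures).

0.153 V

X_L = ωL = 1610 Ω
X_C = 1/(ωC) = 14900 Ω
Net reactance X = X_L − X_C = -13300 Ω
Z = − j13300 Ω
|Z| = √(0² + 13300²) = 13300 Ω
I = V/|Z| = 94.9 μA
V_L = I·|Z_L| = 9.49e-05 × 1610 = 0.153 V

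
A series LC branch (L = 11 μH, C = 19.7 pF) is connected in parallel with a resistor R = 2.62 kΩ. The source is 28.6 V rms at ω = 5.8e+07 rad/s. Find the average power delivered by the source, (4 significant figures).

312.2 mW

X_L = ωL = 638.0 Ω
X_C = 1/(ωC) = 875.2 Ω
Branch 1: Z₁ = R = 2620 Ω
Branch 2 (series LC): Z₂ = j(X_L − X_C) = −j237.2 Ω
Parallel: Z = Z₁Z₂/(Z₁+Z₂), |Z| = 236.2 Ω, ∠Z = -84.83°
I = V/|Z| = 121.1 mA
P = VI cos φ = 28.6 × 0.1211 × cos(-84.83°) = 312.2 mW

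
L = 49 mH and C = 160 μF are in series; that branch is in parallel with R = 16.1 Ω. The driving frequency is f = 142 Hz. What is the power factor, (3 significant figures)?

ω = 2πf = 892.2 rad/s
X_L = ωL = 43.7 Ω
X_C = 1/(ωC) = 7.01 Ω
Branch 1: Z₁ = R = 16.1 Ω
Branch 2 (series LC): Z₂ = j(X_L − X_C) = j36.7 Ω
Parallel: Z = Z₁Z₂/(Z₁+Z₂), |Z| = 14.7 Ω, ∠Z = 23.7°
cos φ = cos(23.7°) = 0.916

0.916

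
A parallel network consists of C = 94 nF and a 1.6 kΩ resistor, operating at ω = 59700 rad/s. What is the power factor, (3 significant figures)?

0.111

X_C = 1/(ωC) = 178 Ω
Parallel: admittances add. Y = 1/R + jωC
Y = (0.000625 + j0.00561) S
|Y| = 0.00565 S → |Z| = 1/|Y| = 177 Ω, ∠Z = −∠Y = -83.6°
cos φ = cos(-83.6°) = 0.111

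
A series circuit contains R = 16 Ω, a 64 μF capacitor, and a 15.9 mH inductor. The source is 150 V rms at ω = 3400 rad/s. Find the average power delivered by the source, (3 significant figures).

133 W

X_L = ωL = 54.1 Ω
X_C = 1/(ωC) = 4.60 Ω
Net reactance X = X_L − X_C = 49.5 Ω
Z = 16.0 + j49.5 Ω
|Z| = √(16.0² + 49.5²) = 52.0 Ω
∠Z = arctan(49.5/16.0) = 72.1°
I = V/|Z| = 2.89 A
P = VI cos φ = 150 × 2.89 × cos(72.1°) = 133 W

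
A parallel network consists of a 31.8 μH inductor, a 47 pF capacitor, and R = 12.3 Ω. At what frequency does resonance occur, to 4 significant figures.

ω₀ = 1/√(LC) = 1/√(3.18e-05 × 4.7e-11) = 2.587e+07 rad/s
f₀ = ω₀/(2π) = 4.117 MHz

4.117 MHz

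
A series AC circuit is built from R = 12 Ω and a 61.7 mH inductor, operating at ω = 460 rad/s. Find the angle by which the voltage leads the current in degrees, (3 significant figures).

67.1°

X_L = ωL = 28.4 Ω
Z = 12.0 + j28.4 Ω
|Z| = √(12.0² + 28.4²) = 30.8 Ω
∠Z = arctan(28.4/12.0) = 67.1°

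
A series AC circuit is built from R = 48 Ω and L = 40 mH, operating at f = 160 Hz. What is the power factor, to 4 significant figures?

0.7666

ω = 2πf = 1005 rad/s
X_L = ωL = 40.21 Ω
Z = 48.00 + j40.21 Ω
|Z| = √(48.00² + 40.21²) = 62.62 Ω
∠Z = arctan(40.21/48.00) = 39.95°
cos φ = cos(39.95°) = 0.7666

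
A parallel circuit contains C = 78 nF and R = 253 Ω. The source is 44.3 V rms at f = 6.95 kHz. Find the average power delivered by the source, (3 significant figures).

7.76 W

ω = 2πf = 43670 rad/s
X_C = 1/(ωC) = 294 Ω
Parallel: admittances add. Y = 1/R + jωC
Y = (0.00395 + j0.00341) S
|Y| = 0.00522 S → |Z| = 1/|Y| = 192 Ω, ∠Z = −∠Y = -40.8°
I = V/|Z| = 231 mA
P = VI cos φ = 44.3 × 0.231 × cos(-40.8°) = 7.76 W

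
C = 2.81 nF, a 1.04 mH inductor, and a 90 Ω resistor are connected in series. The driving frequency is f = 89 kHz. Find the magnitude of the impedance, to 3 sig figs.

ω = 2πf = 559200 rad/s
X_L = ωL = 582 Ω
X_C = 1/(ωC) = 636 Ω
Net reactance X = X_L − X_C = -54.8 Ω
Z = 90.0 − j54.8 Ω
|Z| = √(90.0² + 54.8²) = 105 Ω

105 Ω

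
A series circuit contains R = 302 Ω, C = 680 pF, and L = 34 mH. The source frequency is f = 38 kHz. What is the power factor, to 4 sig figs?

0.1524

ω = 2πf = 238800 rad/s
X_L = ωL = 8118 Ω
X_C = 1/(ωC) = 6159 Ω
Net reactance X = X_L − X_C = 1959 Ω
Z = 302.0 + j1959 Ω
|Z| = √(302.0² + 1959²) = 1982 Ω
∠Z = arctan(1959/302.0) = 81.23°
cos φ = cos(81.23°) = 0.1524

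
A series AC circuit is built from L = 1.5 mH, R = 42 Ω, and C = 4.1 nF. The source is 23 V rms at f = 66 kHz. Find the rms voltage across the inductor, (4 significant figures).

265.1 V

ω = 2πf = 414700 rad/s
X_L = ωL = 622.0 Ω
X_C = 1/(ωC) = 588.2 Ω
Net reactance X = X_L − X_C = 33.88 Ω
Z = 42.00 + j33.88 Ω
|Z| = √(42.00² + 33.88²) = 53.96 Ω
I = V/|Z| = 426.2 mA
V_L = I·|Z_L| = 0.4262 × 622.0 = 265.1 V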